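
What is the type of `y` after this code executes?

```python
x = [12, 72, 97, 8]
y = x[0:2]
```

Slicing a list returns a list

list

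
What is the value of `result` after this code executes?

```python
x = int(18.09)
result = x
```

x = 18; result = 18

18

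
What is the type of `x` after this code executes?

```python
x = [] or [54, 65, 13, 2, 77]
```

'or' returns first truthy value (list)

list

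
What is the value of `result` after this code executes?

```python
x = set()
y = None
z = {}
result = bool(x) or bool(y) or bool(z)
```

x = set(); y = None; z = {}; result = False

False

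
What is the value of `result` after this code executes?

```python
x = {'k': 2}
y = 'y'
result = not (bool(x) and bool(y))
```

x = {'k': 2}; y = 'y'; result = False

False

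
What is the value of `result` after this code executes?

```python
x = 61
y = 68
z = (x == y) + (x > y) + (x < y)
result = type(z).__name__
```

x is int; y is int; z is int; result = 'int'

'int'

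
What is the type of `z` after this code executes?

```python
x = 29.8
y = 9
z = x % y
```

float % int = float

float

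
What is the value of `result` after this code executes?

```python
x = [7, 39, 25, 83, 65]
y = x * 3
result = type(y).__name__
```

x is list; y is list; result = 'list'

'list'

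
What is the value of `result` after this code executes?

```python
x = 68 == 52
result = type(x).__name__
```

x is bool; result = 'bool'

'bool'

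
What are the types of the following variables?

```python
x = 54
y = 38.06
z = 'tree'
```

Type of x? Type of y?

x is assigned a bare integer (no decimal point), so it is an int; y is assigned a number with a decimal point, so it is a float

int, float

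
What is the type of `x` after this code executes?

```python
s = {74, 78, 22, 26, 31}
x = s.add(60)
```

set.add() returns None (mutates in place)

NoneType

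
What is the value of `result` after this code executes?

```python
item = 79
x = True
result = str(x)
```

item = 79; x = True; result = 'True'

'True'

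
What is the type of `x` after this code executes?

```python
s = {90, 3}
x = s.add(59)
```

set.add() returns None (mutates in place)

NoneType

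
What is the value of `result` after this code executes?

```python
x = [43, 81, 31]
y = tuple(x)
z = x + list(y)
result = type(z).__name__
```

x is list; y is tuple; z is list; result = 'list'

'list'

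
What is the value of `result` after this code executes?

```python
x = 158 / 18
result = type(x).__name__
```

x is float; result = 'float'

'float'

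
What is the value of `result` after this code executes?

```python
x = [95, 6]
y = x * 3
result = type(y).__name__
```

x is list; y is list; result = 'list'

'list'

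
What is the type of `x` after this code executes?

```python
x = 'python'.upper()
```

str.upper() returns str

str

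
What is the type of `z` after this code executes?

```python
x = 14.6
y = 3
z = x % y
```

float % int = float

float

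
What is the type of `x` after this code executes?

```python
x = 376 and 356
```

'and' with truthy values returns last operand (int)

int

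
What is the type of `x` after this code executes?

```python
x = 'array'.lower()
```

str.lower() returns str

str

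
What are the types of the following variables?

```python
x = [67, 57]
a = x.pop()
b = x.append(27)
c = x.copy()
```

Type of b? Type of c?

append() returns None; copy() returns list

NoneType, list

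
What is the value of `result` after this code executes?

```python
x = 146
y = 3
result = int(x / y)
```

x = 146; y = 3; result = 48

48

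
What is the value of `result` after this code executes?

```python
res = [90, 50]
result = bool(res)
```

res = [90, 50]; result = True

True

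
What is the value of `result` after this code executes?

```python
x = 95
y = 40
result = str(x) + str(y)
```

x = 95; y = 40; result = '9540'

'9540'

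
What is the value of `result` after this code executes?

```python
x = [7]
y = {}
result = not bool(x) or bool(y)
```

x = [7]; y = {}; result = False

False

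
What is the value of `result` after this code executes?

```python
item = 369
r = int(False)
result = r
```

item = 369; r = 0; result = 0

0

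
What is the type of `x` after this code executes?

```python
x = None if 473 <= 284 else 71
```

473 <= 284 is False, so the else branch is taken

int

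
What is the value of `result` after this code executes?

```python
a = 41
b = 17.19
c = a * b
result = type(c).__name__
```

a is int; b is float; c is float; result = 'float'

'float'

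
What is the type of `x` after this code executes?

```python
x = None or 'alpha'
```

'or' with None returns the other truthy value (str)

str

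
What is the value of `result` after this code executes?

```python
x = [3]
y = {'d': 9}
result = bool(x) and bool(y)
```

x = [3]; y = {'d': 9}; result = True

True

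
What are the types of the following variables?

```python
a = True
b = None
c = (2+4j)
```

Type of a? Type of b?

a is assigned the constant True, which has type bool; b is assigned None, whose type is NoneType

bool, NoneType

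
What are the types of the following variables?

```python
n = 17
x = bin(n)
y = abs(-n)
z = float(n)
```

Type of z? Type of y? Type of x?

float() returns float; abs() of int returns int; bin() returns str

float, int, str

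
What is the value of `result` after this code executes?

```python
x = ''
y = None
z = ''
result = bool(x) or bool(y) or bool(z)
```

x = ''; y = None; z = ''; result = False

False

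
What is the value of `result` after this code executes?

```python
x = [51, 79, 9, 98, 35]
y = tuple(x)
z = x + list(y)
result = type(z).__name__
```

x is list; y is tuple; z is list; result = 'list'

'list'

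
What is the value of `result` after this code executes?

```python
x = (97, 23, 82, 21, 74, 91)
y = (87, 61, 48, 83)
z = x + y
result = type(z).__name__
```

x is tuple; y is tuple; z is tuple; result = 'tuple'

'tuple'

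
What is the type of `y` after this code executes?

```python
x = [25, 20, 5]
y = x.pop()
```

list.pop() returns the popped element

int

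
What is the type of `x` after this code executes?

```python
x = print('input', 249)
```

print() returns None

NoneType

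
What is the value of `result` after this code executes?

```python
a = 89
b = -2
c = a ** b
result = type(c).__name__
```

a is int; b is int; c is float; result = 'float'

'float'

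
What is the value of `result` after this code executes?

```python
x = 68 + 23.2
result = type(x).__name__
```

x is float; result = 'float'

'float'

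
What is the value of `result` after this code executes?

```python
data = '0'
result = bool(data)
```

data = '0'; result = True

True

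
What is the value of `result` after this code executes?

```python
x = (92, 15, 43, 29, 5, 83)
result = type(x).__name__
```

x is tuple; result = 'tuple'

'tuple'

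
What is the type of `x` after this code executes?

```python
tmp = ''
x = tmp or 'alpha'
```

'or' returns first truthy value (str)

str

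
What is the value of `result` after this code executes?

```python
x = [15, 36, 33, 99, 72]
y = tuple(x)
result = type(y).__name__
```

x is list; y is tuple; result = 'tuple'

'tuple'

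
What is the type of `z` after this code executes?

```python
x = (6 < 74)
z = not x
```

'not' returns bool

bool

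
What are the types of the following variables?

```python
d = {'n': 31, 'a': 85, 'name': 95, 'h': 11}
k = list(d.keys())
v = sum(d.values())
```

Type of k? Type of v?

list() converts to list; sum of ints is int

list, int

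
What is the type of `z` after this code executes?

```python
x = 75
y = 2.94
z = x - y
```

int - float = float

float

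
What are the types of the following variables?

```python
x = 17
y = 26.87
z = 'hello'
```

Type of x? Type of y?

x is assigned a bare integer (no decimal point), so it is an int; y is assigned a number with a decimal point, so it is a float

int, float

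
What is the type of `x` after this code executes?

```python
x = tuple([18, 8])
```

tuple() constructor returns tuple

tuple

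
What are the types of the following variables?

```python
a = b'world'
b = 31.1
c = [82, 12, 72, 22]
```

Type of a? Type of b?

a is assigned a bytes literal (b'...' prefix); b is assigned a number with a decimal point, so it is a float

bytes, float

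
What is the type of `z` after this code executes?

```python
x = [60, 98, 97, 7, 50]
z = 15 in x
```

'in' operator returns bool

bool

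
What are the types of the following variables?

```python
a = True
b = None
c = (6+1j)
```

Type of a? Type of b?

a is assigned the constant True, which has type bool; b is assigned None, whose type is NoneType

bool, NoneType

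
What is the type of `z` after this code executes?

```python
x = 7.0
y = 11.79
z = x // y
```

float // float = float

float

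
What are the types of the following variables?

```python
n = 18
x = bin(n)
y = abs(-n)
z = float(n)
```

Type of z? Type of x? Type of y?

float() returns float; bin() returns str; abs() of int returns int

float, str, int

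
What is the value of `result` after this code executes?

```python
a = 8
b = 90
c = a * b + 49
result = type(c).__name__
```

a is int; b is int; c is int; result = 'int'

'int'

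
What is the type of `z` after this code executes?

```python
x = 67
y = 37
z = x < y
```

Comparison returns bool

bool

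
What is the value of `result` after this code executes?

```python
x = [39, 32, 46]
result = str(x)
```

x = [39, 32, 46]; result = '[39, 32, 46]'

'[39, 32, 46]'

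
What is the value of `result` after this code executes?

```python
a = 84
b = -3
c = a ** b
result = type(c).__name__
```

a is int; b is int; c is float; result = 'float'

'float'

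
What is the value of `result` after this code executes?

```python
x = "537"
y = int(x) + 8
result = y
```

x = '537'; y = 545; result = 545

545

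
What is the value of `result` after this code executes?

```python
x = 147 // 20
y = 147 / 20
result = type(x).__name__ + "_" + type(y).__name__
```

x is int; y is float; result = 'int_float'

'int_float'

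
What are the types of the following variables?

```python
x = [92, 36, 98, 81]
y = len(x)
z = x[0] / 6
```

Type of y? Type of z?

len() returns int; int / int = float

int, float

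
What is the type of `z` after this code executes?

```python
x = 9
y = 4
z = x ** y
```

positive int ** positive int = int

int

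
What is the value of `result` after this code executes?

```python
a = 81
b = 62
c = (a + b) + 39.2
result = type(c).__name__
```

a is int; b is int; c is float; result = 'float'

'float'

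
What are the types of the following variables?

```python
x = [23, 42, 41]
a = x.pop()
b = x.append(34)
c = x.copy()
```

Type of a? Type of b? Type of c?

pop() returns element; append() returns None; copy() returns list

int, NoneType, list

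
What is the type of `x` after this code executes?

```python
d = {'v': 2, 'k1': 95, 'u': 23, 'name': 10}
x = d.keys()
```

.keys() returns dict_keys view

dict_keys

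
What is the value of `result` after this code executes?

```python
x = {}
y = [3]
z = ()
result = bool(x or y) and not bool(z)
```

x = {}; y = [3]; z = (); result = True

True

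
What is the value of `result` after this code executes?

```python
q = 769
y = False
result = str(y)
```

q = 769; y = False; result = 'False'

'False'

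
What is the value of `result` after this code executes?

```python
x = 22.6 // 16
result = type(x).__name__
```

x is float; result = 'float'

'float'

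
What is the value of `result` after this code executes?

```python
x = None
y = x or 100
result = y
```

x = None; y = 100; result = 100

100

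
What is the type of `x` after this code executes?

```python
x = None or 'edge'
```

'or' with None returns the other truthy value (str)

str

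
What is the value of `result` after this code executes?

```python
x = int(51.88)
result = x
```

x = 51; result = 51

51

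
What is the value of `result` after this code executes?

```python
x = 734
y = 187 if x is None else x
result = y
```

x = 734; y = 734; result = 734

734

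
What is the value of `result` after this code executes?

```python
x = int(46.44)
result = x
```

x = 46; result = 46

46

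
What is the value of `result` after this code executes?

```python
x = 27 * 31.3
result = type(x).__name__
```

x is float; result = 'float'

'float'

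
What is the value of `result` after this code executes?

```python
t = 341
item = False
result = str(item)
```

t = 341; item = False; result = 'False'

'False'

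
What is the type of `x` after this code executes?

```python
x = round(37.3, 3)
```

round() with decimal places returns float

float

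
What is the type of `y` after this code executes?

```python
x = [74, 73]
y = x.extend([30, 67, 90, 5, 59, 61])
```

list.extend() returns None

NoneType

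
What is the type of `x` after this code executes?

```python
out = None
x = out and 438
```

'and' returns first falsy value (None)

NoneType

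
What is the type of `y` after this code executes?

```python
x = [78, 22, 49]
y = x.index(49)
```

list.index() returns int

int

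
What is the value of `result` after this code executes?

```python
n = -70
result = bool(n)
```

n = -70; result = True

True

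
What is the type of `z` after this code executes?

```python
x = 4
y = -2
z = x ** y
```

int ** negative = float

float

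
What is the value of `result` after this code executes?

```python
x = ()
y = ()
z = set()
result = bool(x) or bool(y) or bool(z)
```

x = (); y = (); z = set(); result = False

False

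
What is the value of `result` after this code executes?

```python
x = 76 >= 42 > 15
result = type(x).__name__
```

x is bool; result = 'bool'

'bool'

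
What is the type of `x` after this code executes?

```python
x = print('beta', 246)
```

print() returns None

NoneType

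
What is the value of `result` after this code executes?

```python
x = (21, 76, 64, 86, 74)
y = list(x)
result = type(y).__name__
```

x is tuple; y is list; result = 'list'

'list'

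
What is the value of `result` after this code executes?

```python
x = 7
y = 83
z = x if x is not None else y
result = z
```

x = 7; y = 83; z = 7; result = 7

7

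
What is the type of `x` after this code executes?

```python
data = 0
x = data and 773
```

'and' returns first falsy value (0 is int)

int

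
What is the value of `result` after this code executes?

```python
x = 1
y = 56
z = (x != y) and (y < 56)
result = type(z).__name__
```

x is int; y is int; z is bool; result = 'bool'

'bool'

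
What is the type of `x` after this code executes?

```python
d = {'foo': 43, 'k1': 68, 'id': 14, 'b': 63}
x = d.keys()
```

.keys() returns dict_keys view

dict_keys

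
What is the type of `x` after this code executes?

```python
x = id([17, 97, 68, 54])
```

id() returns int

int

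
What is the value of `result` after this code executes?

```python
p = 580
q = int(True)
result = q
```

p = 580; q = 1; result = 1

1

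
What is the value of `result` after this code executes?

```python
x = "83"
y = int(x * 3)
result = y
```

x = '83'; y = 838383; result = 838383

838383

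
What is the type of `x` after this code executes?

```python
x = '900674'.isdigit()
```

str.isdigit() returns bool

bool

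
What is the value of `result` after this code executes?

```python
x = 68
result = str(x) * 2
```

x = 68; result = '6868'

'6868'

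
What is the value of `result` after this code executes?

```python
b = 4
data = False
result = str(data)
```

b = 4; data = False; result = 'False'

'False'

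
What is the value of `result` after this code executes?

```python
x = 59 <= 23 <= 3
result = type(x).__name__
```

x is bool; result = 'bool'

'bool'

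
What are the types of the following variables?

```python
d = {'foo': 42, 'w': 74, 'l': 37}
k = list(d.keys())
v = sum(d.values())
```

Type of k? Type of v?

list() converts to list; sum of ints is int

list, int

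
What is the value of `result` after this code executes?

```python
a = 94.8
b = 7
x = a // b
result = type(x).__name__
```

a is float; b is int; x is float; result = 'float'

'float'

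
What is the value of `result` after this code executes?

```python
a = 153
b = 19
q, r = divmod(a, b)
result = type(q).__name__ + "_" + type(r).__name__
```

a is int; b is int; q is int; r is int; result = 'int_int'

'int_int'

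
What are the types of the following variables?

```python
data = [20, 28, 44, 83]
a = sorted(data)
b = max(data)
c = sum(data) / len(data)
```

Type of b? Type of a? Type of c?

max of ints returns int; sorted() returns list; int / int = float

int, list, float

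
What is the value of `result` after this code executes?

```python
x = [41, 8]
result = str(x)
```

x = [41, 8]; result = '[41, 8]'

'[41, 8]'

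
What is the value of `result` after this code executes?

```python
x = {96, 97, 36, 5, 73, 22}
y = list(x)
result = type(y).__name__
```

x is set; y is list; result = 'list'

'list'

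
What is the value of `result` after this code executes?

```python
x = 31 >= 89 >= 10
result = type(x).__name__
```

x is bool; result = 'bool'

'bool'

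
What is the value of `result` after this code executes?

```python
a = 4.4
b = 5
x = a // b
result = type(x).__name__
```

a is float; b is int; x is float; result = 'float'

'float'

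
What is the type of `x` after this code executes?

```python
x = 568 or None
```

'or' returns first truthy value

int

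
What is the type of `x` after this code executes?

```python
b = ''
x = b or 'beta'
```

'or' returns first truthy value (str)

str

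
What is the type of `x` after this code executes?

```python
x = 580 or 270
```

'or' returns first truthy value (int)

int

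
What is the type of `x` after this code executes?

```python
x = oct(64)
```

oct() returns str representation

str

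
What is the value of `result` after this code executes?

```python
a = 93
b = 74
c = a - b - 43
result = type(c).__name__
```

a is int; b is int; c is int; result = 'int'

'int'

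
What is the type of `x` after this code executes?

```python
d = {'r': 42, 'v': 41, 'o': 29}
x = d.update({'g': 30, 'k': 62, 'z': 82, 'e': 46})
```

dict.update() returns None

NoneType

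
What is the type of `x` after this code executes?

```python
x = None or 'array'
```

'or' with None returns the other truthy value (str)

str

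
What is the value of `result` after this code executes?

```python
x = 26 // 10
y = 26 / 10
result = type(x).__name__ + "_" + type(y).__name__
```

x is int; y is float; result = 'int_float'

'int_float'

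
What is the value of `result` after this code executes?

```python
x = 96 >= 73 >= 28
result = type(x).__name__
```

x is bool; result = 'bool'

'bool'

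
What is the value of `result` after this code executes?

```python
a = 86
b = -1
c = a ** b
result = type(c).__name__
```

a is int; b is int; c is float; result = 'float'

'float'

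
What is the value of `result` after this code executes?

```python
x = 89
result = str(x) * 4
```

x = 89; result = '89898989'

'89898989'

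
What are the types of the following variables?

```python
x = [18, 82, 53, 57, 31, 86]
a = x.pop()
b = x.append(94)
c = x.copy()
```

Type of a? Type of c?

pop() returns element; copy() returns list

int, list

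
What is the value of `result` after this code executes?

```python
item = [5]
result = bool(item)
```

item = [5]; result = True

True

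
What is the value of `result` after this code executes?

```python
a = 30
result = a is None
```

a = 30; result = False

False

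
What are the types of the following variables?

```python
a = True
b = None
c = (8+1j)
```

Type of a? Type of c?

a is assigned the constant True, which has type bool; c is assigned (8+1j), an int plus an imaginary literal (j suffix), which evaluates to complex

bool, complex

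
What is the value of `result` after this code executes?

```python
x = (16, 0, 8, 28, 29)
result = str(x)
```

x = (16, 0, 8, 28, 29); result = '(16, 0, 8, 28, 29)'

'(16, 0, 8, 28, 29)'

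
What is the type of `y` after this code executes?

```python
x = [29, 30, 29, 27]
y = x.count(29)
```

list.count() returns int

int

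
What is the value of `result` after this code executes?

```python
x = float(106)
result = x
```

x = 106.0; result = 106.0

106.0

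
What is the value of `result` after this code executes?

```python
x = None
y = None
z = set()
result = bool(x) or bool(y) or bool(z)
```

x = None; y = None; z = set(); result = False

False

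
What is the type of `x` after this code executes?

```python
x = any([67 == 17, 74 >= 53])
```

any() returns bool

bool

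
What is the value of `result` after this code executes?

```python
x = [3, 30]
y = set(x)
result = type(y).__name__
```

x is list; y is set; result = 'set'

'set'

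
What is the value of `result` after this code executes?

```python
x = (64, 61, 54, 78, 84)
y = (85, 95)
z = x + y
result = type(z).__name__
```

x is tuple; y is tuple; z is tuple; result = 'tuple'

'tuple'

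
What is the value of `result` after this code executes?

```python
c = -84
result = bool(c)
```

c = -84; result = True

True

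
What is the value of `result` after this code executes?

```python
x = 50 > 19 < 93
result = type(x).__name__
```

x is bool; result = 'bool'

'bool'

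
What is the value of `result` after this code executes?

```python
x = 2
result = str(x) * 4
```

x = 2; result = '2222'

'2222'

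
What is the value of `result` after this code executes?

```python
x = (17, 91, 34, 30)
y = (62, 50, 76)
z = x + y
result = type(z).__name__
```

x is tuple; y is tuple; z is tuple; result = 'tuple'

'tuple'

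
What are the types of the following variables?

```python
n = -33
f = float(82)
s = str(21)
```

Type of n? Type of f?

n is assigned a bare integer (no decimal point), so it is an int; f is assigned the result of calling float(), which returns a float

int, float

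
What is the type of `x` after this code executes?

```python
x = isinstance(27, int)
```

isinstance() returns bool

bool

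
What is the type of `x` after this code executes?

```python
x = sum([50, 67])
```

sum() of ints returns int

int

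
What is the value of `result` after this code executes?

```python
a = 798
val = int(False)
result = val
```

a = 798; val = 0; result = 0

0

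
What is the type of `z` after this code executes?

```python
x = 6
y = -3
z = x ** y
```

int ** negative = float

float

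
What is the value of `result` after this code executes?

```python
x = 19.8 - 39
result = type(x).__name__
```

x is float; result = 'float'

'float'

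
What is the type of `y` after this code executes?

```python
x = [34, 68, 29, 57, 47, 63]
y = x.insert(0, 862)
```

list.insert() returns None

NoneType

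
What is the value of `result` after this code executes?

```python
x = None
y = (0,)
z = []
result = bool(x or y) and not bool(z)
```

x = None; y = (0,); z = []; result = True

True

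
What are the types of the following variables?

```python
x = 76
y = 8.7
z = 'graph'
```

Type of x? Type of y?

x is assigned a bare integer (no decimal point), so it is an int; y is assigned a number with a decimal point, so it is a float

int, float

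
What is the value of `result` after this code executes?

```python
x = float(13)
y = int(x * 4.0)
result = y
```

x = 13.0; y = 52; result = 52

52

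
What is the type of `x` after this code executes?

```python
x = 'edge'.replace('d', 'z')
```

str.replace() returns str

str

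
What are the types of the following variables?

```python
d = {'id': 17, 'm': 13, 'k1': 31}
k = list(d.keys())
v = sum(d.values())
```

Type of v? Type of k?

sum of ints is int; list() converts to list

int, list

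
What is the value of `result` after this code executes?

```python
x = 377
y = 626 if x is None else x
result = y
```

x = 377; y = 377; result = 377

377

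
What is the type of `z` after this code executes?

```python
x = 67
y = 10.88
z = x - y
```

int - float = float

float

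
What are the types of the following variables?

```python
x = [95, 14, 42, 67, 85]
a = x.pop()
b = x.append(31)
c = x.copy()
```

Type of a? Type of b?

pop() returns element; append() returns None

int, NoneType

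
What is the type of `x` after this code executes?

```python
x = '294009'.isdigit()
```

str.isdigit() returns bool

bool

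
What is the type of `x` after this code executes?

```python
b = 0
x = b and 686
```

'and' returns first falsy value (0 is int)

int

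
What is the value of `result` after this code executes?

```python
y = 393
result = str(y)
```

y = 393; result = '393'

'393'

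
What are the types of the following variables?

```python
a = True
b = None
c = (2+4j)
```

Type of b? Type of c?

b is assigned None, whose type is NoneType; c is assigned (2+4j), an int plus an imaginary literal (j suffix), which evaluates to complex

NoneType, complex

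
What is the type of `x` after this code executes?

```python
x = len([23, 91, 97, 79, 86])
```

len() always returns int

int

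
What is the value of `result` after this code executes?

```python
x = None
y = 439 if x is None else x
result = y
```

x = None; y = 439; result = 439

439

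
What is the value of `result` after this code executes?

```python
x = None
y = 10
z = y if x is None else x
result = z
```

x = None; y = 10; z = 10; result = 10

10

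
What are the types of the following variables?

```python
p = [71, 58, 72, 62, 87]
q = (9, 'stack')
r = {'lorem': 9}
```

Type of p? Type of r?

p is assigned a list literal (square brackets); r is assigned a dict literal ({key: value})

list, dict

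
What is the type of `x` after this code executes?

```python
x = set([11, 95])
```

set() constructor returns set

set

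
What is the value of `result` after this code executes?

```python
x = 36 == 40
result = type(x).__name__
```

x is bool; result = 'bool'

'bool'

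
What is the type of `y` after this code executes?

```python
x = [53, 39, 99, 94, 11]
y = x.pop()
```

list.pop() returns the popped element

int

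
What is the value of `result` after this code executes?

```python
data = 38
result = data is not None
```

data = 38; result = True

True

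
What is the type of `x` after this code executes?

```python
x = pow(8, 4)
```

pow(int, int) returns int

int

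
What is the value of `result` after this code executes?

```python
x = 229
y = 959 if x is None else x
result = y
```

x = 229; y = 229; result = 229

229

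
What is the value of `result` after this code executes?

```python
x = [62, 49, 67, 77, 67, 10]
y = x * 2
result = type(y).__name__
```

x is list; y is list; result = 'list'

'list'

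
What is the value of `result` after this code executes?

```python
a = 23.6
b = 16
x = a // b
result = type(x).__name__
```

a is float; b is int; x is float; result = 'float'

'float'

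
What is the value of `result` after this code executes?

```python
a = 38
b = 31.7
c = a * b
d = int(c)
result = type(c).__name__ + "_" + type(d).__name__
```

a is int; b is float; c is float; d is int; result = 'float_int'

'float_int'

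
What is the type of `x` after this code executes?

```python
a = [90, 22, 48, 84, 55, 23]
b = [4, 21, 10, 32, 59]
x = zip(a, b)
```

zip() returns a zip object

zip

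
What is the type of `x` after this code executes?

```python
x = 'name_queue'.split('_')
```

str.split() returns list

list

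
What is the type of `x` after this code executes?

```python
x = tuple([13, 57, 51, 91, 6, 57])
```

tuple() constructor returns tuple

tuple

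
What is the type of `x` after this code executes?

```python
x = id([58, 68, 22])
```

id() returns int

int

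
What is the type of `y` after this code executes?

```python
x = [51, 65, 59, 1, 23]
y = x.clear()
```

list.clear() returns None

NoneType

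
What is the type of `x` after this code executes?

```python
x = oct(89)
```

oct() returns str representation

str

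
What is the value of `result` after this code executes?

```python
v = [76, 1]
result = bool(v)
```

v = [76, 1]; result = True

True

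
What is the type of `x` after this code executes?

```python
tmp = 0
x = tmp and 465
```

'and' returns first falsy value (0 is int)

int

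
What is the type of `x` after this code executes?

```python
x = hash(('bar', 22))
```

hash() returns int

int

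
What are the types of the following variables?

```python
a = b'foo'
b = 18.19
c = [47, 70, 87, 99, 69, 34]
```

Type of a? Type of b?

a is assigned a bytes literal (b'...' prefix); b is assigned a number with a decimal point, so it is a float

bytes, float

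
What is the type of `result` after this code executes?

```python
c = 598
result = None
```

None has type NoneType

NoneType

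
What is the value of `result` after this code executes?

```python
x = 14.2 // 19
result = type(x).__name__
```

x is float; result = 'float'

'float'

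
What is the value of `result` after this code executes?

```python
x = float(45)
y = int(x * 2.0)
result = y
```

x = 45.0; y = 90; result = 90

90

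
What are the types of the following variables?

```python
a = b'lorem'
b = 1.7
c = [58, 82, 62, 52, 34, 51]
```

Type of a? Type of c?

a is assigned a bytes literal (b'...' prefix); c is assigned a list literal (square brackets)

bytes, list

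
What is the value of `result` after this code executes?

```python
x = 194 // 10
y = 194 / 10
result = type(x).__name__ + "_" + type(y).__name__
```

x is int; y is float; result = 'int_float'

'int_float'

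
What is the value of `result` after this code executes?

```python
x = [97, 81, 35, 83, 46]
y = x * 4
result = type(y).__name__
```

x is list; y is list; result = 'list'

'list'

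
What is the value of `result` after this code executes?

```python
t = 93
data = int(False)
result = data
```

t = 93; data = 0; result = 0

0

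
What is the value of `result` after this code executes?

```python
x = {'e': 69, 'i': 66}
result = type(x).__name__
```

x is dict; result = 'dict'

'dict'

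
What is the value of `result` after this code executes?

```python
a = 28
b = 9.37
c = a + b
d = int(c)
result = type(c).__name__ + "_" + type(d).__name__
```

a is int; b is float; c is float; d is int; result = 'float_int'

'float_int'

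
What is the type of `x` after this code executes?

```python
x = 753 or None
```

'or' returns first truthy value

int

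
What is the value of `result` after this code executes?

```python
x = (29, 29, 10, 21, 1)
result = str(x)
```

x = (29, 29, 10, 21, 1); result = '(29, 29, 10, 21, 1)'

'(29, 29, 10, 21, 1)'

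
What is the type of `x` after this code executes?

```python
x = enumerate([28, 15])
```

enumerate() returns an enumerate object

enumerate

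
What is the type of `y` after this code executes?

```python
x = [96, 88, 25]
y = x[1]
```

Indexing list[int] returns int

int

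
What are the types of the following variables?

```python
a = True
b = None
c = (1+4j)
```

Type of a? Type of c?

a is assigned the constant True, which has type bool; c is assigned (1+4j), an int plus an imaginary literal (j suffix), which evaluates to complex

bool, complex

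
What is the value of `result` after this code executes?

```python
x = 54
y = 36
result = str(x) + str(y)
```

x = 54; y = 36; result = '5436'

'5436'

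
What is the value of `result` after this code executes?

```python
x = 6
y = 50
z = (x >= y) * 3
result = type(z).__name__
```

x is int; y is int; z is int; result = 'int'

'int'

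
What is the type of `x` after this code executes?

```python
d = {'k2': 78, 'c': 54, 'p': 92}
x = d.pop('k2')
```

dict.pop() returns the value

int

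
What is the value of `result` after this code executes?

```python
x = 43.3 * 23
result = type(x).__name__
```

x is float; result = 'float'

'float'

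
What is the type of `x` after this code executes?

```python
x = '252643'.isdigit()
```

str.isdigit() returns bool

bool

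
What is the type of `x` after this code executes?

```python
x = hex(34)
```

hex() returns str representation

str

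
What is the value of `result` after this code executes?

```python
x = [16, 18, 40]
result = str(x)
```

x = [16, 18, 40]; result = '[16, 18, 40]'

'[16, 18, 40]'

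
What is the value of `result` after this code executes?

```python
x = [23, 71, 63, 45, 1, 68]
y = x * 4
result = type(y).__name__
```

x is list; y is list; result = 'list'

'list'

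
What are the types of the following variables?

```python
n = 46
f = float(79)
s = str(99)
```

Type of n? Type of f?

n is assigned a bare integer (no decimal point), so it is an int; f is assigned the result of calling float(), which returns a float

int, float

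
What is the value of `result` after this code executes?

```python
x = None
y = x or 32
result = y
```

x = None; y = 32; result = 32

32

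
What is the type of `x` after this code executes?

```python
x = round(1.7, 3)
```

round() with decimal places returns float

float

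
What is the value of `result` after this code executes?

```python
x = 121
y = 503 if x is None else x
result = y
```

x = 121; y = 121; result = 121

121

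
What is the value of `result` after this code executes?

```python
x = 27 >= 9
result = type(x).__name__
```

x is bool; result = 'bool'

'bool'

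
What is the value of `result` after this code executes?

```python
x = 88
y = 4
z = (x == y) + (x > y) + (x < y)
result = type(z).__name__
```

x is int; y is int; z is int; result = 'int'

'int'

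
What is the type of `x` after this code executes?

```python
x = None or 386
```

'or' with None returns the other truthy value

int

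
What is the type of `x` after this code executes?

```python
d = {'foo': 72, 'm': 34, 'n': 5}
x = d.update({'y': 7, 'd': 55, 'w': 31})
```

dict.update() returns None

NoneType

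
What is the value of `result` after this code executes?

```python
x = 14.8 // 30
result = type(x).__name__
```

x is float; result = 'float'

'float'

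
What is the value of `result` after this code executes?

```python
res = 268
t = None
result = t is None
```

res = 268; t = None; result = True

True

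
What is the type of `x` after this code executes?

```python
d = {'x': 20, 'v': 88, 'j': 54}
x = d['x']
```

Accessing dict[str, int] with str key returns int

int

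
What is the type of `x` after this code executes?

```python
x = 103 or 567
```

'or' returns first truthy value (int)

int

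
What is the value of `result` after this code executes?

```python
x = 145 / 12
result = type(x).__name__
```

x is float; result = 'float'

'float'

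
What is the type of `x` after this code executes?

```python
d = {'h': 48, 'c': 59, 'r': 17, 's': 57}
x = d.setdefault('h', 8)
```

dict.setdefault() returns the (existing or default) value

int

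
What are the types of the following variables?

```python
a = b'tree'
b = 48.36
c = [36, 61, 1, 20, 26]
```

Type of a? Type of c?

a is assigned a bytes literal (b'...' prefix); c is assigned a list literal (square brackets)

bytes, list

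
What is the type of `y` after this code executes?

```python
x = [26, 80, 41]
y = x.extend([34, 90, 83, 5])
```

list.extend() returns None

NoneType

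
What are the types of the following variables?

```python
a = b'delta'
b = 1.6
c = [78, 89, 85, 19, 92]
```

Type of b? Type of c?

b is assigned a number with a decimal point, so it is a float; c is assigned a list literal (square brackets)

float, list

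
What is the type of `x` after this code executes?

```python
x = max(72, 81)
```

max() of ints returns int

int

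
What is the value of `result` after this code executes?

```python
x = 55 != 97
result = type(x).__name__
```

x is bool; result = 'bool'

'bool'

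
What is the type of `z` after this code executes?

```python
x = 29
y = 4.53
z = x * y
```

int * float = float

float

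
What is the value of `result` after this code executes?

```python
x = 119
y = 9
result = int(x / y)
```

x = 119; y = 9; result = 13

13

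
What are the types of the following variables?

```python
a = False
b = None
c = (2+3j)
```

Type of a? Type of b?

a is assigned the constant False, which has type bool; b is assigned None, whose type is NoneType

bool, NoneType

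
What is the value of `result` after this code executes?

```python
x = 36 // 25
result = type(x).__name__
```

x is int; result = 'int'

'int'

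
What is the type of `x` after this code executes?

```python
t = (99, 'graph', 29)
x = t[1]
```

Index 1 of tuple is a str literal

str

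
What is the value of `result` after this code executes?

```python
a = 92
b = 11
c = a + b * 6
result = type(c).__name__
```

a is int; b is int; c is int; result = 'int'

'int'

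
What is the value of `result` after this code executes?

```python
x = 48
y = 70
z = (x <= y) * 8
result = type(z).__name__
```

x is int; y is int; z is int; result = 'int'

'int'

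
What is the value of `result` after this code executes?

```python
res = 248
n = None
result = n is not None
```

res = 248; n = None; result = False

False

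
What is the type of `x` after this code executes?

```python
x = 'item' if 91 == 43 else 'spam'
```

Both branches of conditional are str

str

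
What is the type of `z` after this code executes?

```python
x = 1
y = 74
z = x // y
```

int // int = int

int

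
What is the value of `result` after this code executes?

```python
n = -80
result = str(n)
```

n = -80; result = '-80'

'-80'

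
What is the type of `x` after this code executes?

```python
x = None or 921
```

'or' with None returns the other truthy value

int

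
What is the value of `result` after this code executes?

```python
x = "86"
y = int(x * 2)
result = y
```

x = '86'; y = 8686; result = 8686

8686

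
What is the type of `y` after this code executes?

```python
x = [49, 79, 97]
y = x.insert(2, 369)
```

list.insert() returns None

NoneType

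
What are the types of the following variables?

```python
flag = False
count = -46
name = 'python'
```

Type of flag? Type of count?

flag is assigned the constant False, which has type bool; count is assigned a bare integer (no decimal point), so it is an int

bool, int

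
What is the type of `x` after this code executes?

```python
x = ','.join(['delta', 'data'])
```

str.join() returns str

str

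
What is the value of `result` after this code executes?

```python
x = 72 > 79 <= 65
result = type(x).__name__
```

x is bool; result = 'bool'

'bool'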